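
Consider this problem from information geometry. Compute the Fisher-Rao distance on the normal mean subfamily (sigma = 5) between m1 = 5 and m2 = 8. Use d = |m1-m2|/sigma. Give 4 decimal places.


On the fixed-variance normal subfamily, geodesic distance = |m1-m2|/sigma.
|5 - 8| = 3.
sigma = 5.
d = 3/5 = 0.6000

0.6000


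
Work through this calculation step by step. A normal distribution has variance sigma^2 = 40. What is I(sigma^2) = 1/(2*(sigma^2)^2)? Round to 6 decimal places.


Fisher information for variance: I(sigma^2) = 1/(2*sigma^4).
sigma^2 = 40, so sigma^4 = 1600.
I = 1/(2*1600) = 1/3200 = 0.000313

0.000313


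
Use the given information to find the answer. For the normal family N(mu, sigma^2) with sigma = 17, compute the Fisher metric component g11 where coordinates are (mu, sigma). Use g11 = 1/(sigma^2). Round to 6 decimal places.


For the 2-parameter normal family, the Fisher metric has:
  g11 = 1/sigma^2, g22 = 2/sigma^2.
sigma = 17, sigma^2 = 289.
g11 = 0.003460

0.003460


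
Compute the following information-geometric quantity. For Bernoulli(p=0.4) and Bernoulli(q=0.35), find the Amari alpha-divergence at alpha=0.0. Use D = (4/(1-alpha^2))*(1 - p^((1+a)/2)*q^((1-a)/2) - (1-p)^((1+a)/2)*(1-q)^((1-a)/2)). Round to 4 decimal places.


Amari alpha-divergence:
D = (4/(1-alpha^2))*(1 - p^((1+a)/2)*q^((1-a)/2) - (1-p)^((1+a)/2)*(1-q)^((1-a)/2)).
alpha = 0.0, p = 0.4, q = 0.35.
e1 = (1+alpha)/2 = 0.5, e2 = (1-alpha)/2 = 0.5.
t1 = p^e1 * q^e2 = 0.4^0.5 * 0.35^0.5 = 0.374166.
t2 = (1-p)^e1 * (1-q)^e2 = 0.6^0.5 * 0.65^0.5 = 0.6245.
4/(1-alpha^2) = 4.0.
D = 4.0*(1 - 0.374166 - 0.6245) = 0.0053

0.0053


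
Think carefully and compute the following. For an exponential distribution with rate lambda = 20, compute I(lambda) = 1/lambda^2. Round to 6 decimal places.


Fisher information for exponential: I(lambda) = 1/lambda^2.
lambda = 20, lambda^2 = 400.
I = 1/400 = 0.002500

0.002500


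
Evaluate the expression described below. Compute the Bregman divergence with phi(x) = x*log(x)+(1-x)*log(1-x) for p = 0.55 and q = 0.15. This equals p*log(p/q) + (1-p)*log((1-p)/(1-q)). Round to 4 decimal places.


Bregman divergence with negative entropy generator:
D = p*log(p/q) + (1-p)*log((1-p)/(1-q)).
p = 0.55, q = 0.15.
p*log(p/q) = 0.55*log(0.55/0.15) = 0.714606.
(1-p)*log((1-p)/(1-q)) = 0.45*log(0.45/0.85) = -0.286195.
D = 0.714606 + -0.286195 = 0.4284

0.4284


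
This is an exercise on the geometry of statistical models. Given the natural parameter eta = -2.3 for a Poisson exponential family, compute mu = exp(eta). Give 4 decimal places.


Expectation parameter for Poisson exponential family:
mu = exp(eta).
eta = -2.3.
mu = exp(-2.3) = 0.1003

0.1003


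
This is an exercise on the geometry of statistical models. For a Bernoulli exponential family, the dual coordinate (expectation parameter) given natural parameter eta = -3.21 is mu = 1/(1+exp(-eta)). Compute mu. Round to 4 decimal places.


Dual coordinate (expectation parameter) for Bernoulli:
mu = 1/(1+exp(-eta)).
eta = -3.21.
exp(-eta) = exp(3.21) = 24.779086.
mu = 1/(1+24.779086) = 0.0388

0.0388


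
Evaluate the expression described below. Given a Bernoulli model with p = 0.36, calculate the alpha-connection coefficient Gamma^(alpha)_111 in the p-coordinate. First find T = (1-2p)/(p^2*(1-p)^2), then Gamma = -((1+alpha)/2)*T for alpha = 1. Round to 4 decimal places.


Skewness (Amari-Chentsov) tensor: T = (1-2p)/(p^2*(1-p)^2).
p = 0.36, 1-2p = 0.28, p^2 = 0.1296, (1-p)^2 = 0.4096.
T = 0.28/(0.1296 * 0.4096) = 5.274643.
In the p-coordinate, Gamma^(alpha) = Gamma^(0) - (alpha/2)*T with Gamma^(0) = (1/2)*g'(p) = -T/2,
so Gamma^(alpha) = -((1+alpha)/2)*T.
alpha = 1, -(1+alpha)/2 = -1.0.
Gamma = -1.0 * 5.274643 = -5.2746

-5.2746


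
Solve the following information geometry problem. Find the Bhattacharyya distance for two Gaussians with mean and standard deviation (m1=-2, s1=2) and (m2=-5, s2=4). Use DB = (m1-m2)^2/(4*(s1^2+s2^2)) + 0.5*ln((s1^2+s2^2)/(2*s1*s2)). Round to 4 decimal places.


Bhattacharyya distance between two Gaussians:
DB = (m1-m2)^2/(4*(s1^2+s2^2)) + (1/2)*ln((s1^2+s2^2)/(2*s1*s2)).
(m1-m2)^2 = (3)^2 = 9.
s1^2+s2^2 = 4 + 16 = 20.
term1 = 9/80 = 0.1125.
term2 = 0.5*ln(20/16.0) = 0.111572.
DB = 0.1125 + 0.111572 = 0.2241

0.2241


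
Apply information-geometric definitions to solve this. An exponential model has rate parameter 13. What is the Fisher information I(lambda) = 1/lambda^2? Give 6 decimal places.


Fisher information for exponential: I(lambda) = 1/lambda^2.
lambda = 13, lambda^2 = 169.
I = 1/169 = 0.005917

0.005917


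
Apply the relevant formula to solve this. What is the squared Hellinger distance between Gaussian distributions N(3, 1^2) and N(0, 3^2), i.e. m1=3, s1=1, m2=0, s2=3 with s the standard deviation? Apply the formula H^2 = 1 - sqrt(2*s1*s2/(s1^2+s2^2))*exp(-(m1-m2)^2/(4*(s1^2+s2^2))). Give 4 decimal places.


Squared Hellinger distance for Gaussians:
H^2 = 1 - sqrt(2*s1*s2/(s1^2+s2^2)) * exp(-(m1-m2)^2/(4*(s1^2+s2^2))).
s1^2 = 1, s2^2 = 9, s1^2+s2^2 = 10.
sqrt(2*1*3/(10)) = 0.774597.
(m1-m2)^2 = (3)^2 = 9.
exp(-9/(4*10)) = exp(-0.225) = 0.798516.
H^2 = 1 - 0.774597*0.798516 = 0.3815

0.3815


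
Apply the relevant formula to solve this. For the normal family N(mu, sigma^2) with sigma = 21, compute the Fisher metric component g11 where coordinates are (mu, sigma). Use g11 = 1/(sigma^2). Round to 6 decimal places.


For the 2-parameter normal family, the Fisher metric has:
  g11 = 1/sigma^2, g22 = 2/sigma^2.
sigma = 21, sigma^2 = 441.
g11 = 0.002268

0.002268


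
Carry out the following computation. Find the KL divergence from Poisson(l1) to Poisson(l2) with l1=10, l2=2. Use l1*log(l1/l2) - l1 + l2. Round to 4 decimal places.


KL divergence for Poisson:
KL = l1*log(l1/l2) - l1 + l2.
l1 = 10, l2 = 2.
log(10/2) = 1.609438.
l1*log(l1/l2) = 10 * 1.609438 = 16.094379.
KL = 16.094379 - 10 + 2 = 8.0944

8.0944


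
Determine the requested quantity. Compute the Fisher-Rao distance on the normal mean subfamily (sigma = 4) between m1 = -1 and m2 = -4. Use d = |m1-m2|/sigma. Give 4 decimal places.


On the fixed-variance normal subfamily, geodesic distance = |m1-m2|/sigma.
|-1 - -4| = 3.
sigma = 4.
d = 3/4 = 0.7500

0.7500


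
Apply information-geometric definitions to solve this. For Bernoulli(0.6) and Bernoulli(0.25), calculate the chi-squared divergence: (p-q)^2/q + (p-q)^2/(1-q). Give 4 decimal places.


Chi-squared divergence between Bernoulli distributions:
chi^2 = (p-q)^2/q + (p-q)^2/(1-q).
p = 0.6, q = 0.25, p-q = 0.35.
(p-q)^2 = 0.1225.
term1 = 0.1225/0.25 = 0.49.
term2 = 0.1225/0.75 = 0.163333.
chi^2 = 0.49 + 0.163333 = 0.6533

0.6533


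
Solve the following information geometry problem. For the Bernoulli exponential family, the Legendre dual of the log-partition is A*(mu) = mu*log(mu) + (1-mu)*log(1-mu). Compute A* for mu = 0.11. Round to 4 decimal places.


Legendre transform for Bernoulli:
A*(mu) = mu*log(mu) + (1-mu)*log(1-mu).
mu = 0.11, 1-mu = 0.89.
mu*log(mu) = 0.11*log(0.11) = -0.2428.
(1-mu)*log(1-mu) = 0.89*log(0.89) = -0.103715.
A* = -0.2428 + -0.103715 = -0.3465

-0.3465


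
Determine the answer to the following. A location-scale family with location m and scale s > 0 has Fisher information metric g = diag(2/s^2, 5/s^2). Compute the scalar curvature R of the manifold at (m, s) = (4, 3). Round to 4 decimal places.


The metric has the form g = (A dm^2 + B ds^2)/s^2 with A = 2, B = 5.
Substitute u = sqrt(A/B)*m: g = B*(du^2 + ds^2)/s^2, i.e. B times the
Poincare upper half-plane metric, which has constant Gaussian curvature -1.
Scaling a 2D metric by a constant c divides the Gaussian curvature by c,
so K = -1/B = -1/(5) = -0.2000 everywhere (the point (m, s) = (4, 3) is irrelevant:
the curvature is constant).
Scalar curvature in dimension 2: R = 2K = -2/(5) = -0.4000.

-0.4000


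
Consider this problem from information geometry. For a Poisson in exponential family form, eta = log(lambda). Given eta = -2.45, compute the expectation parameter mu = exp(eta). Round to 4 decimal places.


Expectation parameter for Poisson exponential family:
mu = exp(eta).
eta = -2.45.
mu = exp(-2.45) = 0.0863

0.0863


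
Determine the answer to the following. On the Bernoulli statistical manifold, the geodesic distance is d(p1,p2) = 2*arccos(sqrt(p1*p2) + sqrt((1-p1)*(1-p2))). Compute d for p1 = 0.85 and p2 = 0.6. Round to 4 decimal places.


Geodesic distance on Bernoulli manifold:
d(p1,p2) = 2*arccos(sqrt(p1*p2) + sqrt((1-p1)*(1-p2))).
sqrt(p1*p2) = sqrt(0.85*0.6) = 0.714143.
sqrt((1-p1)*(1-p2)) = sqrt(0.15*0.4) = 0.244949.
arg = 0.714143 + 0.244949 = 0.959092.
d = 2*arccos(0.959092) = 0.5740

0.5740


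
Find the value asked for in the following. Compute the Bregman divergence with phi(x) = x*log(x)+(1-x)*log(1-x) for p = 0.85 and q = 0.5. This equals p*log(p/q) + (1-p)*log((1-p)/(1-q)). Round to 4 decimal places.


Bregman divergence with negative entropy generator:
D = p*log(p/q) + (1-p)*log((1-p)/(1-q)).
p = 0.85, q = 0.5.
p*log(p/q) = 0.85*log(0.85/0.5) = 0.451034.
(1-p)*log((1-p)/(1-q)) = 0.15*log(0.15/0.5) = -0.180596.
D = 0.451034 + -0.180596 = 0.2704

0.2704


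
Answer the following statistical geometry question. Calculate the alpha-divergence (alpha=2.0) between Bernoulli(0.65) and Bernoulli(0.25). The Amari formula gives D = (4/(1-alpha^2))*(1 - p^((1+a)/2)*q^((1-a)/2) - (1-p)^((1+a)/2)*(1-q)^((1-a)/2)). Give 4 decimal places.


Amari alpha-divergence:
D = (4/(1-alpha^2))*(1 - p^((1+a)/2)*q^((1-a)/2) - (1-p)^((1+a)/2)*(1-q)^((1-a)/2)).
alpha = 2.0, p = 0.65, q = 0.25.
e1 = (1+alpha)/2 = 1.5, e2 = (1-alpha)/2 = -0.5.
t1 = p^e1 * q^e2 = 0.65^1.5 * 0.25^-0.5 = 1.048094.
t2 = (1-p)^e1 * (1-q)^e2 = 0.35^1.5 * 0.75^-0.5 = 0.239096.
4/(1-alpha^2) = -1.333333.
D = -1.333333*(1 - 1.048094 - 0.239096) = 0.3829

0.3829


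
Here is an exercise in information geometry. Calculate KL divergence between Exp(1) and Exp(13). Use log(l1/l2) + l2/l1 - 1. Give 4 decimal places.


KL divergence for exponential family:
KL = log(l1/l2) + l2/l1 - 1.
log(1/13) = -2.564949.
13/1 = 13.0.
KL = -2.564949 + 13.0 - 1 = 9.4351

9.4351


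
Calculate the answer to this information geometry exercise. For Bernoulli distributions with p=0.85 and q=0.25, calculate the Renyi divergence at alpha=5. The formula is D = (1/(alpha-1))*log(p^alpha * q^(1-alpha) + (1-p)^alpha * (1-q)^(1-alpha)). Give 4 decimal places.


Renyi divergence of order alpha between Bernoulli distributions:
D = (1/(alpha-1))*log(p^alpha * q^(1-alpha) + (1-p)^alpha * (1-q)^(1-alpha)).
alpha = 5, p = 0.85, q = 0.25.
p^alpha * q^(1-alpha) = 0.85^5 * 0.25^-4 = 113.58856.
(1-p)^alpha * (1-q)^(1-alpha) = 0.15^5 * 0.75^-4 = 0.00024.
sum = 113.58856 + 0.00024 = 113.5888.
D = (1/4)*log(113.5888) = 1.1831

1.1831


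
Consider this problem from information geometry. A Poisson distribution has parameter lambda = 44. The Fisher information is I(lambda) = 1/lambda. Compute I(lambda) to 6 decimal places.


Fisher information for Poisson: I(lambda) = 1/lambda.
lambda = 44.
I(lambda) = 1/44 = 0.022727

0.022727


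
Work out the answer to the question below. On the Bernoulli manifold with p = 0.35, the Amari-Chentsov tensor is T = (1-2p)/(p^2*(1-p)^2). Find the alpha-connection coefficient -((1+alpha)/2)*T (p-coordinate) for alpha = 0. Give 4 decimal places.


Skewness (Amari-Chentsov) tensor: T = (1-2p)/(p^2*(1-p)^2).
p = 0.35, 1-2p = 0.3, p^2 = 0.1225, (1-p)^2 = 0.4225.
T = 0.3/(0.1225 * 0.4225) = 5.796401.
In the p-coordinate, Gamma^(alpha) = Gamma^(0) - (alpha/2)*T with Gamma^(0) = (1/2)*g'(p) = -T/2,
so Gamma^(alpha) = -((1+alpha)/2)*T.
alpha = 0, -(1+alpha)/2 = -0.5.
Gamma = -0.5 * 5.796401 = -2.8982

-2.8982


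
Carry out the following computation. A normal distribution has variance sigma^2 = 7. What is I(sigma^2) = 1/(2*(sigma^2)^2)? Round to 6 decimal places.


Fisher information for variance: I(sigma^2) = 1/(2*sigma^4).
sigma^2 = 7, so sigma^4 = 49.
I = 1/(2*49) = 1/98 = 0.010204

0.010204


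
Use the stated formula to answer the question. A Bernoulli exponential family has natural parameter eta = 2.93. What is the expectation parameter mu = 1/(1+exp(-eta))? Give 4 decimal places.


Dual coordinate (expectation parameter) for Bernoulli:
mu = 1/(1+exp(-eta)).
eta = 2.93.
exp(-eta) = exp(-2.93) = 0.053397.
mu = 1/(1+0.053397) = 0.9493

0.9493


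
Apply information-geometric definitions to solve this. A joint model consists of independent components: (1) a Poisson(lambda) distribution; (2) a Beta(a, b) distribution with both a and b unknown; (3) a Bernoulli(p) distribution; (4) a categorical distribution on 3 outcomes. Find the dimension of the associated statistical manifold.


The dimension of a statistical manifold equals the number of free
(independent) real parameters of the model. For a product of independent
blocks the parameter counts add.
- Poisson (lambda): 1.
- Beta (a, b): 2.
- Bernoulli (p): 1.
- categorical on 3 outcomes (probabilities sum to 1): 3-1 = 2.
Total = 1 + 2 + 1 + 2 = 6.
Dimension = 6

6


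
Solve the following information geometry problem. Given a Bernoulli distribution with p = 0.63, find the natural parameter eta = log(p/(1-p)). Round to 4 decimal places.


Natural parameter for Bernoulli: eta = log(p/(1-p)).
p = 0.63, 1-p = 0.37.
p/(1-p) = 1.702703.
eta = log(1.702703) = 0.5322

0.5322


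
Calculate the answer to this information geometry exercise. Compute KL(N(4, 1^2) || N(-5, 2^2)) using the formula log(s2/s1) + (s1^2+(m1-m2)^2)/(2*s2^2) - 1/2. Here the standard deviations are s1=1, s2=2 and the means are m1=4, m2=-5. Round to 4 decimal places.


KL divergence between normal distributions:
KL = log(s2/s1) + (s1^2 + (m1-m2)^2)/(2*s2^2) - 1/2.
log(2/1) = 0.693147.
(1^2 + (4--5)^2)/(2*2^2) = (1 + 81)/8 = 10.25.
KL = 0.693147 + 10.25 - 0.5 = 10.4431

10.4431


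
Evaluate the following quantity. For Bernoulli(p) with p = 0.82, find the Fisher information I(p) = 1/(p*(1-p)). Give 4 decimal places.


For Bernoulli(p), Fisher information is I(p) = 1/(p*(1-p)).
p = 0.82, 1-p = 0.18.
p*(1-p) = 0.1476.
I(p) = 1/0.1476 = 6.7751

6.7751


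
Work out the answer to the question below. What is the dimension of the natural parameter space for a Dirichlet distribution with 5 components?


Exponential family dimension calculation:
Dirichlet with 5 components has 5 natural parameters.

5


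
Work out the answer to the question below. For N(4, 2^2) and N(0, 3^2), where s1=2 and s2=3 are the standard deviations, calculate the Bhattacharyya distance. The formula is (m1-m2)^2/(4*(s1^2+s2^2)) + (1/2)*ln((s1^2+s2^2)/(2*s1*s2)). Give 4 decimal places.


Bhattacharyya distance between two Gaussians:
DB = (m1-m2)^2/(4*(s1^2+s2^2)) + (1/2)*ln((s1^2+s2^2)/(2*s1*s2)).
(m1-m2)^2 = (4)^2 = 16.
s1^2+s2^2 = 4 + 9 = 13.
term1 = 16/52 = 0.307692.
term2 = 0.5*ln(13/12.0) = 0.040021.
DB = 0.307692 + 0.040021 = 0.3477

0.3477


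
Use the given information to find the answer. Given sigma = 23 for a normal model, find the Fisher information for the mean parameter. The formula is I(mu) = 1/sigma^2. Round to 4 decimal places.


The Fisher information for the mean of a normal distribution is I(mu) = 1/sigma^2.
sigma = 23, so sigma^2 = 529.
I(mu) = 1/529 = 0.0019

0.0019


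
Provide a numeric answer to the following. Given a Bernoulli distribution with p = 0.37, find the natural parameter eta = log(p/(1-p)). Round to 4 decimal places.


Natural parameter for Bernoulli: eta = log(p/(1-p)).
p = 0.37, 1-p = 0.63.
p/(1-p) = 0.587302.
eta = log(0.587302) = -0.5322

-0.5322


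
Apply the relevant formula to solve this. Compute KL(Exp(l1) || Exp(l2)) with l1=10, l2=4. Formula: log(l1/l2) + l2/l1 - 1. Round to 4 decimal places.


KL divergence for exponential family:
KL = log(l1/l2) + l2/l1 - 1.
log(10/4) = 0.916291.
4/10 = 0.4.
KL = 0.916291 + 0.4 - 1 = 0.3163

0.3163


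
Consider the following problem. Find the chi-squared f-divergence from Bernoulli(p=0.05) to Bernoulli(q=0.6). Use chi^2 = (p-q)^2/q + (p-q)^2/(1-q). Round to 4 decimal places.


Chi-squared divergence between Bernoulli distributions:
chi^2 = (p-q)^2/q + (p-q)^2/(1-q).
p = 0.05, q = 0.6, p-q = -0.55.
(p-q)^2 = 0.3025.
term1 = 0.3025/0.6 = 0.504167.
term2 = 0.3025/0.4 = 0.75625.
chi^2 = 0.504167 + 0.75625 = 1.2604

1.2604


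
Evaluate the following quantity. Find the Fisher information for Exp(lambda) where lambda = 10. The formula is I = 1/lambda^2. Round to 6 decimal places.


Fisher information for exponential: I(lambda) = 1/lambda^2.
lambda = 10, lambda^2 = 100.
I = 1/100 = 0.010000

0.010000


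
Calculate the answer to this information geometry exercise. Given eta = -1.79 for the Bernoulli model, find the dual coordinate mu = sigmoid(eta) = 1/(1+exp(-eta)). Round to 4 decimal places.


Dual coordinate (expectation parameter) for Bernoulli:
mu = 1/(1+exp(-eta)).
eta = -1.79.
exp(-eta) = exp(1.79) = 5.989452.
mu = 1/(1+5.989452) = 0.1431

0.1431


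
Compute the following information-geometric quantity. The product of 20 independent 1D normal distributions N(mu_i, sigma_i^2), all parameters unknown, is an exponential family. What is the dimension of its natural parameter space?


Exponential family dimension calculation:
Each univariate normal has two natural parameters (mu/sigma^2 and -1/(2 sigma^2)).
With 20 independent components, dim = 2 * 20 = 40.

40


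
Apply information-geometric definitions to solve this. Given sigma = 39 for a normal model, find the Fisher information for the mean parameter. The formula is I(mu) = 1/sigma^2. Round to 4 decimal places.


The Fisher information for the mean of a normal distribution is I(mu) = 1/sigma^2.
sigma = 39, so sigma^2 = 1521.
I(mu) = 1/1521 = 0.0007

0.0007


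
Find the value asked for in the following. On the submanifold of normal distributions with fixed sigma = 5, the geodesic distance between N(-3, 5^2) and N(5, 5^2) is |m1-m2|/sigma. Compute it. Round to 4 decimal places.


On the fixed-variance normal subfamily, geodesic distance = |m1-m2|/sigma.
|-3 - 5| = 8.
sigma = 5.
d = 8/5 = 1.6000

1.6000


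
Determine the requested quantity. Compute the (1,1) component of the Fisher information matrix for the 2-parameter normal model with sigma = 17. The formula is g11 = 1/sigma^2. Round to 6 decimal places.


For the 2-parameter normal family, the Fisher metric has:
  g11 = 1/sigma^2, g22 = 2/sigma^2.
sigma = 17, sigma^2 = 289.
g11 = 0.003460

0.003460


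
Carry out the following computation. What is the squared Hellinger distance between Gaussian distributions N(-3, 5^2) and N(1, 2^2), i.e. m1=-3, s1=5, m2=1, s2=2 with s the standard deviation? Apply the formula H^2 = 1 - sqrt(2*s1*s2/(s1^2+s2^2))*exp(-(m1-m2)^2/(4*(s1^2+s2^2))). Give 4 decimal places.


Squared Hellinger distance for Gaussians:
H^2 = 1 - sqrt(2*s1*s2/(s1^2+s2^2)) * exp(-(m1-m2)^2/(4*(s1^2+s2^2))).
s1^2 = 25, s2^2 = 4, s1^2+s2^2 = 29.
sqrt(2*5*2/(29)) = 0.830455.
(m1-m2)^2 = (-4)^2 = 16.
exp(-16/(4*29)) = exp(-0.137931) = 0.871159.
H^2 = 1 - 0.830455*0.871159 = 0.2765

0.2765


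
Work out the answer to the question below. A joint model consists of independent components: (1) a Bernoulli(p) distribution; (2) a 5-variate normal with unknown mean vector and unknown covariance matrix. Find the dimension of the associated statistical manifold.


The dimension of a statistical manifold equals the number of free
(independent) real parameters of the model. For a product of independent
blocks the parameter counts add.
- Bernoulli (p): 1.
- 5-variate normal: 5 (mean) + 5*6/2 = 15 (symmetric covariance) = 20.
Total = 1 + 20 = 21.
Dimension = 21

21


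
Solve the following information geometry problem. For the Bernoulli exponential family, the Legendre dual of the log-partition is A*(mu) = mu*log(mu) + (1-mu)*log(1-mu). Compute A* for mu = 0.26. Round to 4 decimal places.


Legendre transform for Bernoulli:
A*(mu) = mu*log(mu) + (1-mu)*log(1-mu).
mu = 0.26, 1-mu = 0.74.
mu*log(mu) = 0.26*log(0.26) = -0.350239.
(1-mu)*log(1-mu) = 0.74*log(0.74) = -0.222818.
A* = -0.350239 + -0.222818 = -0.5731

-0.5731


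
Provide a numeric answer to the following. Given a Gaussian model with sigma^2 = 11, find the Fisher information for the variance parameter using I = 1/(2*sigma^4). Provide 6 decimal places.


Fisher information for variance: I(sigma^2) = 1/(2*sigma^4).
sigma^2 = 11, so sigma^4 = 121.
I = 1/(2*121) = 1/242 = 0.004132

0.004132


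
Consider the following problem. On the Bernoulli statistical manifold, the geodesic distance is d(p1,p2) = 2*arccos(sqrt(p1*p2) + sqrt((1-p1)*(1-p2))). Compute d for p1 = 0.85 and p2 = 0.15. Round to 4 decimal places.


Geodesic distance on Bernoulli manifold:
d(p1,p2) = 2*arccos(sqrt(p1*p2) + sqrt((1-p1)*(1-p2))).
sqrt(p1*p2) = sqrt(0.85*0.15) = 0.357071.
sqrt((1-p1)*(1-p2)) = sqrt(0.15*0.85) = 0.357071.
arg = 0.357071 + 0.357071 = 0.714143.
d = 2*arccos(0.714143) = 1.5508

1.5508


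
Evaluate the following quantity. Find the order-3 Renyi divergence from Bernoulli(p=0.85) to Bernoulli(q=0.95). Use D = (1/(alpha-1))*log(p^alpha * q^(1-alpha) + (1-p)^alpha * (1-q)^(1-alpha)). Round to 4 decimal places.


Renyi divergence of order alpha between Bernoulli distributions:
D = (1/(alpha-1))*log(p^alpha * q^(1-alpha) + (1-p)^alpha * (1-q)^(1-alpha)).
alpha = 3, p = 0.85, q = 0.95.
p^alpha * q^(1-alpha) = 0.85^3 * 0.95^-2 = 0.680471.
(1-p)^alpha * (1-q)^(1-alpha) = 0.15^3 * 0.05^-2 = 1.35.
sum = 0.680471 + 1.35 = 2.030471.
D = (1/2)*log(2.030471) = 0.3541

0.3541


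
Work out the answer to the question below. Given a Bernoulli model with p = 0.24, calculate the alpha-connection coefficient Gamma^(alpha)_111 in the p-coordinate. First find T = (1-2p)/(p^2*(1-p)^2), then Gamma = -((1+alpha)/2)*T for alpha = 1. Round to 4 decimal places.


Skewness (Amari-Chentsov) tensor: T = (1-2p)/(p^2*(1-p)^2).
p = 0.24, 1-2p = 0.52, p^2 = 0.0576, (1-p)^2 = 0.5776.
T = 0.52/(0.0576 * 0.5776) = 15.629809.
In the p-coordinate, Gamma^(alpha) = Gamma^(0) - (alpha/2)*T with Gamma^(0) = (1/2)*g'(p) = -T/2,
so Gamma^(alpha) = -((1+alpha)/2)*T.
alpha = 1, -(1+alpha)/2 = -1.0.
Gamma = -1.0 * 15.629809 = -15.6298

-15.6298


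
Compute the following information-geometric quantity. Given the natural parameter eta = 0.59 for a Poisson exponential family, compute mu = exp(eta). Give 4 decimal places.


Expectation parameter for Poisson exponential family:
mu = exp(eta).
eta = 0.59.
mu = exp(0.59) = 1.8040

1.8040


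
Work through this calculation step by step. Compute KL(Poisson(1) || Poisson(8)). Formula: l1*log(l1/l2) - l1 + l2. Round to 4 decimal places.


KL divergence for Poisson:
KL = l1*log(l1/l2) - l1 + l2.
l1 = 1, l2 = 8.
log(1/8) = -2.079442.
l1*log(l1/l2) = 1 * -2.079442 = -2.079442.
KL = -2.079442 - 1 + 8 = 4.9206

4.9206


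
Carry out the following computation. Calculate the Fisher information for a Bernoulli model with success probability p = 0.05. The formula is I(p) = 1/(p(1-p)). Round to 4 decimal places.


For Bernoulli(p), Fisher information is I(p) = 1/(p*(1-p)).
p = 0.05, 1-p = 0.95.
p*(1-p) = 0.0475.
I(p) = 1/0.0475 = 21.0526

21.0526


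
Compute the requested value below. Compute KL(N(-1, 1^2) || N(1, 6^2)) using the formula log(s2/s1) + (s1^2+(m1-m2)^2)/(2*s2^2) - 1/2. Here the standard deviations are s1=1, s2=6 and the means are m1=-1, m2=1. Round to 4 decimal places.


KL divergence between normal distributions:
KL = log(s2/s1) + (s1^2 + (m1-m2)^2)/(2*s2^2) - 1/2.
log(6/1) = 1.791759.
(1^2 + (-1-1)^2)/(2*6^2) = (1 + 4)/72 = 0.069444.
KL = 1.791759 + 0.069444 - 0.5 = 1.3612

1.3612


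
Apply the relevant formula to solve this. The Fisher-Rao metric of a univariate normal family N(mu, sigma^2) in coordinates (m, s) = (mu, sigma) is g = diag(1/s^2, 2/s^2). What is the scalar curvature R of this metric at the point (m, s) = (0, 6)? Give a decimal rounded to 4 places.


The metric has the form g = (A dm^2 + B ds^2)/s^2 with A = 1, B = 2.
Substitute u = sqrt(A/B)*m: g = B*(du^2 + ds^2)/s^2, i.e. B times the
Poincare upper half-plane metric, which has constant Gaussian curvature -1.
Scaling a 2D metric by a constant c divides the Gaussian curvature by c,
so K = -1/B = -1/(2) = -0.5000 everywhere (the point (m, s) = (0, 6) is irrelevant:
the curvature is constant).
Scalar curvature in dimension 2: R = 2K = -2/(2) = -1.0000.

-1.0000


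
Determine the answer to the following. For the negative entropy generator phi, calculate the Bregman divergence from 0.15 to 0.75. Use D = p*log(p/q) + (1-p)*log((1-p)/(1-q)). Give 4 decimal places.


Bregman divergence with negative entropy generator:
D = p*log(p/q) + (1-p)*log((1-p)/(1-q)).
p = 0.15, q = 0.75.
p*log(p/q) = 0.15*log(0.15/0.75) = -0.241416.
(1-p)*log((1-p)/(1-q)) = 0.85*log(0.85/0.25) = 1.040209.
D = -0.241416 + 1.040209 = 0.7988

0.7988


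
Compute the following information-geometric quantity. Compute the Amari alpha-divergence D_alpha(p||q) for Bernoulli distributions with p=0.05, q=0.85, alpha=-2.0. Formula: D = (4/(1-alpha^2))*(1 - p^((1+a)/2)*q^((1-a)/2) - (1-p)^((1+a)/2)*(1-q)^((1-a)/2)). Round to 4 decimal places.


Amari alpha-divergence:
D = (4/(1-alpha^2))*(1 - p^((1+a)/2)*q^((1-a)/2) - (1-p)^((1+a)/2)*(1-q)^((1-a)/2)).
alpha = -2.0, p = 0.05, q = 0.85.
e1 = (1+alpha)/2 = -0.5, e2 = (1-alpha)/2 = 1.5.
t1 = p^e1 * q^e2 = 0.05^-0.5 * 0.85^1.5 = 3.50464.
t2 = (1-p)^e1 * (1-q)^e2 = 0.95^-0.5 * 0.15^1.5 = 0.059604.
4/(1-alpha^2) = -1.333333.
D = -1.333333*(1 - 3.50464 - 0.059604) = 3.4190

3.4190


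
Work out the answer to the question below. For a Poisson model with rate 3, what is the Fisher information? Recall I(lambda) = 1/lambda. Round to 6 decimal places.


Fisher information for Poisson: I(lambda) = 1/lambda.
lambda = 3.
I(lambda) = 1/3 = 0.333333

0.333333


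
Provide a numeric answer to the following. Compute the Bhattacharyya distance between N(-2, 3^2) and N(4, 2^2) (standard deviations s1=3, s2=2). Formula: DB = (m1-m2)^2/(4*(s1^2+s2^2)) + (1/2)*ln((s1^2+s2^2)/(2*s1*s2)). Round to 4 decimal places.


Bhattacharyya distance between two Gaussians:
DB = (m1-m2)^2/(4*(s1^2+s2^2)) + (1/2)*ln((s1^2+s2^2)/(2*s1*s2)).
(m1-m2)^2 = (-6)^2 = 36.
s1^2+s2^2 = 9 + 4 = 13.
term1 = 36/52 = 0.692308.
term2 = 0.5*ln(13/12.0) = 0.040021.
DB = 0.692308 + 0.040021 = 0.7323

0.7323


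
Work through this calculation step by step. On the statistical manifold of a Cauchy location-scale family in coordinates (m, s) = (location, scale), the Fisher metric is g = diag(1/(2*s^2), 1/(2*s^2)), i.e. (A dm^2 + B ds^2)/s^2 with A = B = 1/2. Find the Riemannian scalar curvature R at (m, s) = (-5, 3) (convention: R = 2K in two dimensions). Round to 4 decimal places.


The metric has the form g = (A dm^2 + B ds^2)/s^2 with A = 1/2, B = 1/2.
Substitute u = sqrt(A/B)*m: g = B*(du^2 + ds^2)/s^2, i.e. B times the
Poincare upper half-plane metric, which has constant Gaussian curvature -1.
Scaling a 2D metric by a constant c divides the Gaussian curvature by c,
so K = -1/B = -1/(1/2) = -2.0000 everywhere (the point (m, s) = (-5, 3) is irrelevant:
the curvature is constant).
Scalar curvature in dimension 2: R = 2K = -2/(1/2) = -4.0000.

-4.0000


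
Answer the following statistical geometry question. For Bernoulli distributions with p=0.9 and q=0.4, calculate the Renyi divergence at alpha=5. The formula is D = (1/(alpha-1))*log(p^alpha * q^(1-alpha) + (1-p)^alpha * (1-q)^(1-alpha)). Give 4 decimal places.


Renyi divergence of order alpha between Bernoulli distributions:
D = (1/(alpha-1))*log(p^alpha * q^(1-alpha) + (1-p)^alpha * (1-q)^(1-alpha)).
alpha = 5, p = 0.9, q = 0.4.
p^alpha * q^(1-alpha) = 0.9^5 * 0.4^-4 = 23.066016.
(1-p)^alpha * (1-q)^(1-alpha) = 0.1^5 * 0.6^-4 = 7.7e-05.
sum = 23.066016 + 7.7e-05 = 23.066093.
D = (1/4)*log(23.066093) = 0.7846

0.7846


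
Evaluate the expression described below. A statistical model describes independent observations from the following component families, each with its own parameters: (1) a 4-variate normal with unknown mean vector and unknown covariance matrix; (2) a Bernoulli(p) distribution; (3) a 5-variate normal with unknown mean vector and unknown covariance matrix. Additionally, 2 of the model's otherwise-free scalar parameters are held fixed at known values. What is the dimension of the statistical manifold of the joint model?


The dimension of a statistical manifold equals the number of free
(independent) real parameters of the model. For a product of independent
blocks the parameter counts add.
- 4-variate normal: 4 (mean) + 4*5/2 = 10 (symmetric covariance) = 14.
- Bernoulli (p): 1.
- 5-variate normal: 5 (mean) + 5*6/2 = 15 (symmetric covariance) = 20.
Total = 14 + 1 + 20 = 35.
2 parameter(s) fixed at known values: 35 - 2 = 33.
Dimension = 33

33


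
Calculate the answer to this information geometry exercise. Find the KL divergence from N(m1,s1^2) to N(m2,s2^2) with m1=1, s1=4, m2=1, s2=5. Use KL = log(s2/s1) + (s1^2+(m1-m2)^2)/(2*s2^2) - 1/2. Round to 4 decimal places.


KL divergence between normal distributions:
KL = log(s2/s1) + (s1^2 + (m1-m2)^2)/(2*s2^2) - 1/2.
log(5/4) = 0.223144.
(4^2 + (1-1)^2)/(2*5^2) = (16 + 0)/50 = 0.32.
KL = 0.223144 + 0.32 - 0.5 = 0.0431

0.0431


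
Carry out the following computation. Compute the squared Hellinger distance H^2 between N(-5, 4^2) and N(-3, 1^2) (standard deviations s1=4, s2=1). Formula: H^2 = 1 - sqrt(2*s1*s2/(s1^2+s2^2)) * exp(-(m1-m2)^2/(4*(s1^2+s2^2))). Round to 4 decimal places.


Squared Hellinger distance for Gaussians:
H^2 = 1 - sqrt(2*s1*s2/(s1^2+s2^2)) * exp(-(m1-m2)^2/(4*(s1^2+s2^2))).
s1^2 = 16, s2^2 = 1, s1^2+s2^2 = 17.
sqrt(2*4*1/(17)) = 0.685994.
(m1-m2)^2 = (-2)^2 = 4.
exp(-4/(4*17)) = exp(-0.058824) = 0.942873.
H^2 = 1 - 0.685994*0.942873 = 0.3532

0.3532


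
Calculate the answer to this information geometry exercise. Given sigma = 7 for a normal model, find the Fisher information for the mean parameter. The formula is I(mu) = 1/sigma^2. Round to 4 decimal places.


The Fisher information for the mean of a normal distribution is I(mu) = 1/sigma^2.
sigma = 7, so sigma^2 = 49.
I(mu) = 1/49 = 0.0204

0.0204


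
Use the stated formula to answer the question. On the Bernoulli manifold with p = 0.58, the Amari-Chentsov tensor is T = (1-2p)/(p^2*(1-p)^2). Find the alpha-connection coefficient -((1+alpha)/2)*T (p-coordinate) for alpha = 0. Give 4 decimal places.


Skewness (Amari-Chentsov) tensor: T = (1-2p)/(p^2*(1-p)^2).
p = 0.58, 1-2p = -0.16, p^2 = 0.3364, (1-p)^2 = 0.1764.
T = -0.16/(0.3364 * 0.1764) = -2.696283.
In the p-coordinate, Gamma^(alpha) = Gamma^(0) - (alpha/2)*T with Gamma^(0) = (1/2)*g'(p) = -T/2,
so Gamma^(alpha) = -((1+alpha)/2)*T.
alpha = 0, -(1+alpha)/2 = -0.5.
Gamma = -0.5 * -2.696283 = 1.3481

1.3481


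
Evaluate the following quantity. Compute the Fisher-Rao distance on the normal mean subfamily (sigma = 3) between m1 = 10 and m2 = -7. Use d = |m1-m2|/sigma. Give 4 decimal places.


On the fixed-variance normal subfamily, geodesic distance = |m1-m2|/sigma.
|10 - -7| = 17.
sigma = 3.
d = 17/3 = 5.6667

5.6667


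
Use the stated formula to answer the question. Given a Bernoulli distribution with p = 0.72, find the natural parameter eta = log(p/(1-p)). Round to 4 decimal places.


Natural parameter for Bernoulli: eta = log(p/(1-p)).
p = 0.72, 1-p = 0.28.
p/(1-p) = 2.571429.
eta = log(2.571429) = 0.9445

0.9445


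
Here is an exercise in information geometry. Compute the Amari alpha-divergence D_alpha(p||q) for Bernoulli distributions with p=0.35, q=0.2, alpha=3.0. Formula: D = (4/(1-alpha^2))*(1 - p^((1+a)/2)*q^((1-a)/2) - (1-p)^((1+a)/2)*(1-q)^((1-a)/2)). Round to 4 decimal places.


Amari alpha-divergence:
D = (4/(1-alpha^2))*(1 - p^((1+a)/2)*q^((1-a)/2) - (1-p)^((1+a)/2)*(1-q)^((1-a)/2)).
alpha = 3.0, p = 0.35, q = 0.2.
e1 = (1+alpha)/2 = 2.0, e2 = (1-alpha)/2 = -1.0.
t1 = p^e1 * q^e2 = 0.35^2.0 * 0.2^-1.0 = 0.6125.
t2 = (1-p)^e1 * (1-q)^e2 = 0.65^2.0 * 0.8^-1.0 = 0.528125.
4/(1-alpha^2) = -0.5.
D = -0.5*(1 - 0.6125 - 0.528125) = 0.0703

0.0703


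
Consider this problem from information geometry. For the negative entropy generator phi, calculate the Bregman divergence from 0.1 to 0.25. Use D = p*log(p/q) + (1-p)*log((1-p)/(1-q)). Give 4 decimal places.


Bregman divergence with negative entropy generator:
D = p*log(p/q) + (1-p)*log((1-p)/(1-q)).
p = 0.1, q = 0.25.
p*log(p/q) = 0.1*log(0.1/0.25) = -0.091629.
(1-p)*log((1-p)/(1-q)) = 0.9*log(0.9/0.75) = 0.164089.
D = -0.091629 + 0.164089 = 0.0725

0.0725


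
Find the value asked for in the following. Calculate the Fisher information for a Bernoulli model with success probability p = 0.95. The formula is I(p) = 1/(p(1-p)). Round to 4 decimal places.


For Bernoulli(p), Fisher information is I(p) = 1/(p*(1-p)).
p = 0.95, 1-p = 0.05.
p*(1-p) = 0.0475.
I(p) = 1/0.0475 = 21.0526

21.0526


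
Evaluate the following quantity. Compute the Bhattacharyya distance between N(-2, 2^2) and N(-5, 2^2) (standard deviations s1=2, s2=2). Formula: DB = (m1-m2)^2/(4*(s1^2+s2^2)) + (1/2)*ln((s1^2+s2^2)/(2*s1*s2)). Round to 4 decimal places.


Bhattacharyya distance between two Gaussians:
DB = (m1-m2)^2/(4*(s1^2+s2^2)) + (1/2)*ln((s1^2+s2^2)/(2*s1*s2)).
(m1-m2)^2 = (3)^2 = 9.
s1^2+s2^2 = 4 + 4 = 8.
term1 = 9/32 = 0.28125.
term2 = 0.5*ln(8/8.0) = 0.0.
DB = 0.28125 + 0.0 = 0.2813

0.2813


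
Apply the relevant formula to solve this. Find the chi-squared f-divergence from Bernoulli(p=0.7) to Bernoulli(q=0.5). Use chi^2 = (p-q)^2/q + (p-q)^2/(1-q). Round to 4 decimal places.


Chi-squared divergence between Bernoulli distributions:
chi^2 = (p-q)^2/q + (p-q)^2/(1-q).
p = 0.7, q = 0.5, p-q = 0.2.
(p-q)^2 = 0.04.
term1 = 0.04/0.5 = 0.08.
term2 = 0.04/0.5 = 0.08.
chi^2 = 0.08 + 0.08 = 0.1600

0.1600


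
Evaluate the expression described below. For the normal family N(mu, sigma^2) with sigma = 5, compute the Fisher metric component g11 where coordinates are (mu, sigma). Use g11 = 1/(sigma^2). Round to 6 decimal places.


For the 2-parameter normal family, the Fisher metric has:
  g11 = 1/sigma^2, g22 = 2/sigma^2.
sigma = 5, sigma^2 = 25.
g11 = 0.040000

0.040000


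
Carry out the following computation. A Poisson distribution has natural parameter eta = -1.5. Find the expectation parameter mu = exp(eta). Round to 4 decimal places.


Expectation parameter for Poisson exponential family:
mu = exp(eta).
eta = -1.5.
mu = exp(-1.5) = 0.2231

0.2231


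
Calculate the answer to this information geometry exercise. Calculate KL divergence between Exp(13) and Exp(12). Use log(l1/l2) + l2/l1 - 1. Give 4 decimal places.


KL divergence for exponential family:
KL = log(l1/l2) + l2/l1 - 1.
log(13/12) = 0.080043.
12/13 = 0.923077.
KL = 0.080043 + 0.923077 - 1 = 0.0031

0.0031


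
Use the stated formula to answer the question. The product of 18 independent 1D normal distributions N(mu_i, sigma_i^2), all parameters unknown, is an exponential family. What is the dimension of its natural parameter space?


Exponential family dimension calculation:
Each univariate normal has two natural parameters (mu/sigma^2 and -1/(2 sigma^2)).
With 18 independent components, dim = 2 * 18 = 36.

36


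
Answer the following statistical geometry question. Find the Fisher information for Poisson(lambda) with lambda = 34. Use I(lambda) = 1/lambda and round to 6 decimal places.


Fisher information for Poisson: I(lambda) = 1/lambda.
lambda = 34.
I(lambda) = 1/34 = 0.029412

0.029412


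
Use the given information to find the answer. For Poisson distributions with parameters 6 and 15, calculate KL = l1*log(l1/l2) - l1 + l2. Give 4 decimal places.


KL divergence for Poisson:
KL = l1*log(l1/l2) - l1 + l2.
l1 = 6, l2 = 15.
log(6/15) = -0.916291.
l1*log(l1/l2) = 6 * -0.916291 = -5.497744.
KL = -5.497744 - 6 + 15 = 3.5023

3.5023


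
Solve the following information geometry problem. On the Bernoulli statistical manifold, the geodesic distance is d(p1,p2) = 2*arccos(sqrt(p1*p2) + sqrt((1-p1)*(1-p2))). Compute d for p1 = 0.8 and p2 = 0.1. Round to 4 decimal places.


Geodesic distance on Bernoulli manifold:
d(p1,p2) = 2*arccos(sqrt(p1*p2) + sqrt((1-p1)*(1-p2))).
sqrt(p1*p2) = sqrt(0.8*0.1) = 0.282843.
sqrt((1-p1)*(1-p2)) = sqrt(0.2*0.9) = 0.424264.
arg = 0.282843 + 0.424264 = 0.707107.
d = 2*arccos(0.707107) = 1.5708

1.5708


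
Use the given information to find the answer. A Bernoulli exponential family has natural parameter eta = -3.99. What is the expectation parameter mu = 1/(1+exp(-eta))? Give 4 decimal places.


Dual coordinate (expectation parameter) for Bernoulli:
mu = 1/(1+exp(-eta)).
eta = -3.99.
exp(-eta) = exp(3.99) = 54.054889.
mu = 1/(1+54.054889) = 0.0182

0.0182


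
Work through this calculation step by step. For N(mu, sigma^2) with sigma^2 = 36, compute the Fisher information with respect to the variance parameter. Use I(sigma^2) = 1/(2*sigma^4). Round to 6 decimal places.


Fisher information for variance: I(sigma^2) = 1/(2*sigma^4).
sigma^2 = 36, so sigma^4 = 1296.
I = 1/(2*1296) = 1/2592 = 0.000386

0.000386


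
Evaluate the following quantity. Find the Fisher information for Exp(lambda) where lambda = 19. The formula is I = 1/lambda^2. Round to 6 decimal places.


Fisher information for exponential: I(lambda) = 1/lambda^2.
lambda = 19, lambda^2 = 361.
I = 1/361 = 0.002770

0.002770


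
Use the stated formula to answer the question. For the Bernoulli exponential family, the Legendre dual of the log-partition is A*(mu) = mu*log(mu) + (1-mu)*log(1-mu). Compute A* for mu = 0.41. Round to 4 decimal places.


Legendre transform for Bernoulli:
A*(mu) = mu*log(mu) + (1-mu)*log(1-mu).
mu = 0.41, 1-mu = 0.59.
mu*log(mu) = 0.41*log(0.41) = -0.365555.
(1-mu)*log(1-mu) = 0.59*log(0.59) = -0.311303.
A* = -0.365555 + -0.311303 = -0.6769

-0.6769


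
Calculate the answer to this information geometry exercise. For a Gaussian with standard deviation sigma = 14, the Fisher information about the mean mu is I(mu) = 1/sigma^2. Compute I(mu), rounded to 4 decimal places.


The Fisher information for the mean of a normal distribution is I(mu) = 1/sigma^2.
sigma = 14, so sigma^2 = 196.
I(mu) = 1/196 = 0.0051

0.0051


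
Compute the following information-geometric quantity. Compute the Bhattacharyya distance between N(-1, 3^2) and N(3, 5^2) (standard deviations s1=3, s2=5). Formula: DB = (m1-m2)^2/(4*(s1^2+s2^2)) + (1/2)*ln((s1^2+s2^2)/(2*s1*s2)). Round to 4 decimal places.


Bhattacharyya distance between two Gaussians:
DB = (m1-m2)^2/(4*(s1^2+s2^2)) + (1/2)*ln((s1^2+s2^2)/(2*s1*s2)).
(m1-m2)^2 = (-4)^2 = 16.
s1^2+s2^2 = 9 + 25 = 34.
term1 = 16/136 = 0.117647.
term2 = 0.5*ln(34/30.0) = 0.062582.
DB = 0.117647 + 0.062582 = 0.1802

0.1802


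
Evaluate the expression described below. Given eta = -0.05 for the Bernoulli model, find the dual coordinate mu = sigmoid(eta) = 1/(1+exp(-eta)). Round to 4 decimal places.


Dual coordinate (expectation parameter) for Bernoulli:
mu = 1/(1+exp(-eta)).
eta = -0.05.
exp(-eta) = exp(0.05) = 1.051271.
mu = 1/(1+1.051271) = 0.4875

0.4875


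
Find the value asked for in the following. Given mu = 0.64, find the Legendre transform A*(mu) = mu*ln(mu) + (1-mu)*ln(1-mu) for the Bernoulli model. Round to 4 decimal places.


Legendre transform for Bernoulli:
A*(mu) = mu*log(mu) + (1-mu)*log(1-mu).
mu = 0.64, 1-mu = 0.36.
mu*log(mu) = 0.64*log(0.64) = -0.285624.
(1-mu)*log(1-mu) = 0.36*log(0.36) = -0.367794.
A* = -0.285624 + -0.367794 = -0.6534

-0.6534


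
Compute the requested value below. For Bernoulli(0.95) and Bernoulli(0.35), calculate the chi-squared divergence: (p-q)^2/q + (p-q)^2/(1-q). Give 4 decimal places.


Chi-squared divergence between Bernoulli distributions:
chi^2 = (p-q)^2/q + (p-q)^2/(1-q).
p = 0.95, q = 0.35, p-q = 0.6.
(p-q)^2 = 0.36.
term1 = 0.36/0.35 = 1.028571.
term2 = 0.36/0.65 = 0.553846.
chi^2 = 1.028571 + 0.553846 = 1.5824

1.5824


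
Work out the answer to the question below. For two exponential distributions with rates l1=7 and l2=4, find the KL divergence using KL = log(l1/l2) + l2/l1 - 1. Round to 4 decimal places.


KL divergence for exponential family:
KL = log(l1/l2) + l2/l1 - 1.
log(7/4) = 0.559616.
4/7 = 0.571429.
KL = 0.559616 + 0.571429 - 1 = 0.1310

0.1310
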